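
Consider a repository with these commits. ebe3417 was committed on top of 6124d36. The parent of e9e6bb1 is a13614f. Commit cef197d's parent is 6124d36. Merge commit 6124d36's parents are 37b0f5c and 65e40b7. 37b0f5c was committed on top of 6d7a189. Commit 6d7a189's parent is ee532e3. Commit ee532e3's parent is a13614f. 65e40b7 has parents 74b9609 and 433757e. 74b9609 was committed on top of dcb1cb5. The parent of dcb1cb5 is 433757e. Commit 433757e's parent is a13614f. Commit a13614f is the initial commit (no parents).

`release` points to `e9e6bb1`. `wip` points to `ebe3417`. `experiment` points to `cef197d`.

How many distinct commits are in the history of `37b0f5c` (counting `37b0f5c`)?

4

Walking parent pointers from 37b0f5c: reachable set = {37b0f5c, 6d7a189, a13614f, ee532e3}.
That is 4 commits.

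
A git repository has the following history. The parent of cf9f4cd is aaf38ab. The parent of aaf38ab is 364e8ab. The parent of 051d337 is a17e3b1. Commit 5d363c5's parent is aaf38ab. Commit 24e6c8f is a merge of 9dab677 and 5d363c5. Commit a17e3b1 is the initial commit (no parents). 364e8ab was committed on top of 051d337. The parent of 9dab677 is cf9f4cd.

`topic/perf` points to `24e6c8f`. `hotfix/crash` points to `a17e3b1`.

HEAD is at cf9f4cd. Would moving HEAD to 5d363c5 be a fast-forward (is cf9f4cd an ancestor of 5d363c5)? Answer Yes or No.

A fast-forward from cf9f4cd to 5d363c5 is possible iff cf9f4cd is an ancestor of 5d363c5.
Ancestors of 5d363c5: {051d337, 364e8ab, 5d363c5, a17e3b1, aaf38ab}.
cf9f4cd is not among them, so fast-forward is not possible.

No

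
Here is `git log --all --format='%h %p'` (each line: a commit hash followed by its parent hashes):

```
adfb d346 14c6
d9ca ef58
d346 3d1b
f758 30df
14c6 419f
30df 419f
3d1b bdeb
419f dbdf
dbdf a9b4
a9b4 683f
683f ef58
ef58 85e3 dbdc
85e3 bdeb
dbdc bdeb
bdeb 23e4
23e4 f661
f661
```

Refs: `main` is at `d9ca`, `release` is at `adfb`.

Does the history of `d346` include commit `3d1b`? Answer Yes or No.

Yes

Ancestors of d346 (commits reachable by following parents): {23e4, 3d1b, bdeb, d346, f661}.
3d1b is in that set, so it is an ancestor of d346.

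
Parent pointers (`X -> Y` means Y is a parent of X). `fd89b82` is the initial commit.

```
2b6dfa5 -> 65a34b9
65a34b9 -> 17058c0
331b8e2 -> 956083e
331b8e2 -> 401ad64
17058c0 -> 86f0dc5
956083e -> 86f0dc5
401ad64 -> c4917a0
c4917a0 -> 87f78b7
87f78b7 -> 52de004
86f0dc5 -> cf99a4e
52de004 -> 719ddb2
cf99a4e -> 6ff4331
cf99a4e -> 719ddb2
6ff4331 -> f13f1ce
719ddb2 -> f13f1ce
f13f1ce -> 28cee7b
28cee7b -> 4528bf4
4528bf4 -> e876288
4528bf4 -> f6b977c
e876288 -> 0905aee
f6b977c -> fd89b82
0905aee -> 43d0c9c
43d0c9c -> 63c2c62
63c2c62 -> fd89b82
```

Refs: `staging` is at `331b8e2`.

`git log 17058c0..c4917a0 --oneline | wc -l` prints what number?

Reachable from c4917a0: {0905aee, 28cee7b, 43d0c9c, 4528bf4, 52de004, 63c2c62, 719ddb2, 87f78b7, c4917a0, e876288, f13f1ce, f6b977c, fd89b82}.
Reachable from 17058c0: {0905aee, 17058c0, 28cee7b, 43d0c9c, 4528bf4, 63c2c62, 6ff4331, 719ddb2, 86f0dc5, cf99a4e, e876288, f13f1ce, f6b977c, fd89b82}.
In c4917a0's history but not 17058c0's: {52de004, 87f78b7, c4917a0} — 3 commits.

3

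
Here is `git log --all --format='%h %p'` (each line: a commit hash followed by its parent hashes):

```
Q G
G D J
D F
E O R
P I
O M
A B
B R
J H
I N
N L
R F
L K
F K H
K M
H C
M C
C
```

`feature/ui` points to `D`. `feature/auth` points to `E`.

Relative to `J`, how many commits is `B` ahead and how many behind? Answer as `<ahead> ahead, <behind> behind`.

5 ahead, 1 behind

Reachable from B: {B, C, F, H, K, M, R}.
Reachable from J: {C, H, J}.
Only in B's history (ahead): {B, F, K, M, R} — 5.
Only in J's history (behind): {J} — 1.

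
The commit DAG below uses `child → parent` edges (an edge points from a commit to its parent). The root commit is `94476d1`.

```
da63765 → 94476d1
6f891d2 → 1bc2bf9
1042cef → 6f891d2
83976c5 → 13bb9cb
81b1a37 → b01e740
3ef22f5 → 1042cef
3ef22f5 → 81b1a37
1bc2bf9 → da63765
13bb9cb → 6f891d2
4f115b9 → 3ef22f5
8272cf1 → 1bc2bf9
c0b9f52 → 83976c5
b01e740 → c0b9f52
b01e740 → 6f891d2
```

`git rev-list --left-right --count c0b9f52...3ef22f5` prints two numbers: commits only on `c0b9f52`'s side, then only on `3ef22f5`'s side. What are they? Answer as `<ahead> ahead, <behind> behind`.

0 ahead, 4 behind

Reachable from c0b9f52: {13bb9cb, 1bc2bf9, 6f891d2, 83976c5, 94476d1, c0b9f52, da63765}.
Reachable from 3ef22f5: {1042cef, 13bb9cb, 1bc2bf9, 3ef22f5, 6f891d2, 81b1a37, 83976c5, 94476d1, b01e740, c0b9f52, da63765}.
Only in c0b9f52's history (ahead): {} — 0.
Only in 3ef22f5's history (behind): {1042cef, 3ef22f5, 81b1a37, b01e740} — 4.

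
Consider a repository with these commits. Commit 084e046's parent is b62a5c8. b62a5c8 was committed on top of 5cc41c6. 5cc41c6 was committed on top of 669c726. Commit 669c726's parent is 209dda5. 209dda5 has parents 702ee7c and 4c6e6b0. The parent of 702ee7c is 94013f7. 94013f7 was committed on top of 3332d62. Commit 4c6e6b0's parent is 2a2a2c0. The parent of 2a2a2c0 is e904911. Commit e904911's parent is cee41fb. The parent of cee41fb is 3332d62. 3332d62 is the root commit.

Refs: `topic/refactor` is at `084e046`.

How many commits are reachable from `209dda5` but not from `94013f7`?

Reachable from 209dda5: {209dda5, 2a2a2c0, 3332d62, 4c6e6b0, 702ee7c, 94013f7, cee41fb, e904911}.
Reachable from 94013f7: {3332d62, 94013f7}.
In 209dda5's history but not 94013f7's: {209dda5, 2a2a2c0, 4c6e6b0, 702ee7c, cee41fb, e904911} — 6 commits.

6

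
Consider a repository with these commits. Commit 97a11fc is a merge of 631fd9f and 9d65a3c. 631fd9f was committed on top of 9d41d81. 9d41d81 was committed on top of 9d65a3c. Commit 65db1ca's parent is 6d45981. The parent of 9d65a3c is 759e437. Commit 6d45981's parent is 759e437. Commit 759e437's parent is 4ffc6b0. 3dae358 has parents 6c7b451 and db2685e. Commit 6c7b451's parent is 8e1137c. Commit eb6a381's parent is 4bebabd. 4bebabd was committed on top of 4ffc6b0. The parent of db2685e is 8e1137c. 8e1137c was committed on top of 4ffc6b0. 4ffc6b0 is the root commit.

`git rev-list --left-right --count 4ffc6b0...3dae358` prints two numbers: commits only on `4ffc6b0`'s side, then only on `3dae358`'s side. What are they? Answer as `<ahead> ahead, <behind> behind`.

0 ahead, 4 behind

Reachable from 4ffc6b0: {4ffc6b0}.
Reachable from 3dae358: {3dae358, 4ffc6b0, 6c7b451, 8e1137c, db2685e}.
Only in 4ffc6b0's history (ahead): {} — 0.
Only in 3dae358's history (behind): {3dae358, 6c7b451, 8e1137c, db2685e} — 4.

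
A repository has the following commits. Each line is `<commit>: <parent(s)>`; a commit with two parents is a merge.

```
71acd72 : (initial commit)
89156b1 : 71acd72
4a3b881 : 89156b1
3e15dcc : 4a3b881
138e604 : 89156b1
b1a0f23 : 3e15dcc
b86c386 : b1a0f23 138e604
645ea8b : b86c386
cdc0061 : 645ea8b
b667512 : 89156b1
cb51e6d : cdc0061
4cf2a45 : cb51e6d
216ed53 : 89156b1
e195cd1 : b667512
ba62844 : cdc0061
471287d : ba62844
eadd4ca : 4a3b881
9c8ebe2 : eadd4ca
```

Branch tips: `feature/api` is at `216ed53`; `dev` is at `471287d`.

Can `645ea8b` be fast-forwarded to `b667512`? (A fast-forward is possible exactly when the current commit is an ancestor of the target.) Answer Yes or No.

No

A fast-forward from 645ea8b to b667512 is possible iff 645ea8b is an ancestor of b667512.
Ancestors of b667512: {71acd72, 89156b1, b667512}.
645ea8b is not among them, so fast-forward is not possible.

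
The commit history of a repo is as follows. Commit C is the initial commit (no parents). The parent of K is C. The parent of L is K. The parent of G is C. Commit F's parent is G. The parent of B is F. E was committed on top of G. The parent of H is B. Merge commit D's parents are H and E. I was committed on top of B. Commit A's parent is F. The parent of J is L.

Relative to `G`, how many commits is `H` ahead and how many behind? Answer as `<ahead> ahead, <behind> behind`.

Reachable from H: {B, C, F, G, H}.
Reachable from G: {C, G}.
Only in H's history (ahead): {B, F, H} — 3.
Only in G's history (behind): {} — 0.

3 ahead, 0 behind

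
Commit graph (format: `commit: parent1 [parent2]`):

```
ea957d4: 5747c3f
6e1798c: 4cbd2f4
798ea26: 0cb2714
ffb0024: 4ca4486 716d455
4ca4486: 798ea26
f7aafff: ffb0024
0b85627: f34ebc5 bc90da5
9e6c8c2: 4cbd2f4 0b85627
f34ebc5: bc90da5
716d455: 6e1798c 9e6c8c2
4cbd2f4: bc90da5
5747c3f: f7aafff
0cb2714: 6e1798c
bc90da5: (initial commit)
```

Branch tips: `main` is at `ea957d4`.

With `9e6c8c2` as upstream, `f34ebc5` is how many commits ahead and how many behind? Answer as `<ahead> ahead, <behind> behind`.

0 ahead, 3 behind

Reachable from f34ebc5: {bc90da5, f34ebc5}.
Reachable from 9e6c8c2: {0b85627, 4cbd2f4, 9e6c8c2, bc90da5, f34ebc5}.
Only in f34ebc5's history (ahead): {} — 0.
Only in 9e6c8c2's history (behind): {0b85627, 4cbd2f4, 9e6c8c2} — 3.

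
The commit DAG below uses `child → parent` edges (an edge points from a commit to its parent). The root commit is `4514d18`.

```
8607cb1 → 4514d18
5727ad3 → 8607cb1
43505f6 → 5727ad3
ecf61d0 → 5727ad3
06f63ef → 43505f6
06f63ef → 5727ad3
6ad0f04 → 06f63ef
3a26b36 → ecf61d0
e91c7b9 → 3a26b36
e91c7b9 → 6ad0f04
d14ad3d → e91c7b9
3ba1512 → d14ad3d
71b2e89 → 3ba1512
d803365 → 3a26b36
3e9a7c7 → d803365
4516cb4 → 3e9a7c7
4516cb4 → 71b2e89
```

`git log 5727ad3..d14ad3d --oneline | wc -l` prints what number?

7

Reachable from d14ad3d: {06f63ef, 3a26b36, 43505f6, 4514d18, 5727ad3, 6ad0f04, 8607cb1, d14ad3d, e91c7b9, ecf61d0}.
Reachable from 5727ad3: {4514d18, 5727ad3, 8607cb1}.
In d14ad3d's history but not 5727ad3's: {06f63ef, 3a26b36, 43505f6, 6ad0f04, d14ad3d, e91c7b9, ecf61d0} — 7 commits.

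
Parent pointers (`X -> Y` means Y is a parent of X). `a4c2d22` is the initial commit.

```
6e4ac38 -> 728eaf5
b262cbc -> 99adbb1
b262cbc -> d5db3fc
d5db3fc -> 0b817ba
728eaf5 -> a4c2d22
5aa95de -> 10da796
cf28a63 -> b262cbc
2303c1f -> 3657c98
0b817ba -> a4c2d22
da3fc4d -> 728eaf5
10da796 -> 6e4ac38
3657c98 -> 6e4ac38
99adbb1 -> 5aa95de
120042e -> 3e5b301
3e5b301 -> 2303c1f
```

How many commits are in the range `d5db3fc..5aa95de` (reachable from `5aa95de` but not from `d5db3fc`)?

4

Reachable from 5aa95de: {10da796, 5aa95de, 6e4ac38, 728eaf5, a4c2d22}.
Reachable from d5db3fc: {0b817ba, a4c2d22, d5db3fc}.
In 5aa95de's history but not d5db3fc's: {10da796, 5aa95de, 6e4ac38, 728eaf5} — 4 commits.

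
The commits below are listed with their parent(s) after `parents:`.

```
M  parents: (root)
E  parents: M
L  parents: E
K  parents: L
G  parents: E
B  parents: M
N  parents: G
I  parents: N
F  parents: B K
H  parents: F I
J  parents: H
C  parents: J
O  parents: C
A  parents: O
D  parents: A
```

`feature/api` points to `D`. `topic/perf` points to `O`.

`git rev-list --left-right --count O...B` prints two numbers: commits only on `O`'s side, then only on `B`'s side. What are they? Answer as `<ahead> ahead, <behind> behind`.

Reachable from O: {B, C, E, F, G, H, I, J, K, L, M, N, O}.
Reachable from B: {B, M}.
Only in O's history (ahead): {C, E, F, G, H, I, J, K, L, N, O} — 11.
Only in B's history (behind): {} — 0.

11 ahead, 0 behind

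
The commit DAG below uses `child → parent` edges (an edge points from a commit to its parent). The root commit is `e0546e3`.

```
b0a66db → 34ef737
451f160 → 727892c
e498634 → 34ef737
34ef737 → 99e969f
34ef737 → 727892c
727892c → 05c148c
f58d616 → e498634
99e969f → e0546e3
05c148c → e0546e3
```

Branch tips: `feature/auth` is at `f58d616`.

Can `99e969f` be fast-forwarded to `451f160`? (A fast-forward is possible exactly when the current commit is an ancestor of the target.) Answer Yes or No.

No

A fast-forward from 99e969f to 451f160 is possible iff 99e969f is an ancestor of 451f160.
Ancestors of 451f160: {05c148c, 451f160, 727892c, e0546e3}.
99e969f is not among them, so fast-forward is not possible.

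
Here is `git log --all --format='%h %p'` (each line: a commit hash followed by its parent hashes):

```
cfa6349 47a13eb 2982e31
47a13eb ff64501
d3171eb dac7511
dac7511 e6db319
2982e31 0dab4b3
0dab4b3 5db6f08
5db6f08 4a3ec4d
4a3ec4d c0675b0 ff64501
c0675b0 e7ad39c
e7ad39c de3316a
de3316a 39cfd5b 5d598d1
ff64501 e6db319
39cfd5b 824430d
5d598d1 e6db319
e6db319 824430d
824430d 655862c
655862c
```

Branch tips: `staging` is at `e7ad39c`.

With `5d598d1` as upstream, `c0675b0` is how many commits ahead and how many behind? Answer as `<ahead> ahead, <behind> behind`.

4 ahead, 0 behind

Reachable from c0675b0: {39cfd5b, 5d598d1, 655862c, 824430d, c0675b0, de3316a, e6db319, e7ad39c}.
Reachable from 5d598d1: {5d598d1, 655862c, 824430d, e6db319}.
Only in c0675b0's history (ahead): {39cfd5b, c0675b0, de3316a, e7ad39c} — 4.
Only in 5d598d1's history (behind): {} — 0.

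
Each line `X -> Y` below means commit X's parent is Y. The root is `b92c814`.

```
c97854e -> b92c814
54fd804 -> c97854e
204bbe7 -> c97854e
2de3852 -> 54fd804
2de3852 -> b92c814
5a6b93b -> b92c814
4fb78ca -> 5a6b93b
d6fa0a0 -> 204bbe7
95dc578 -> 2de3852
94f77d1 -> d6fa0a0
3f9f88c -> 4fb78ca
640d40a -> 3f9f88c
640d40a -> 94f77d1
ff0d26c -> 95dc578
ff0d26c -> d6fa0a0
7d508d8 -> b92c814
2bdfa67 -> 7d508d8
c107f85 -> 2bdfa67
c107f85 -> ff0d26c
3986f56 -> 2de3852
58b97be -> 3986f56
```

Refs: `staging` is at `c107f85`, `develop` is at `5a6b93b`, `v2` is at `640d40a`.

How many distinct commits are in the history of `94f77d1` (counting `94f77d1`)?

Walking parent pointers from 94f77d1: reachable set = {204bbe7, 94f77d1, b92c814, c97854e, d6fa0a0}.
That is 5 commits.

5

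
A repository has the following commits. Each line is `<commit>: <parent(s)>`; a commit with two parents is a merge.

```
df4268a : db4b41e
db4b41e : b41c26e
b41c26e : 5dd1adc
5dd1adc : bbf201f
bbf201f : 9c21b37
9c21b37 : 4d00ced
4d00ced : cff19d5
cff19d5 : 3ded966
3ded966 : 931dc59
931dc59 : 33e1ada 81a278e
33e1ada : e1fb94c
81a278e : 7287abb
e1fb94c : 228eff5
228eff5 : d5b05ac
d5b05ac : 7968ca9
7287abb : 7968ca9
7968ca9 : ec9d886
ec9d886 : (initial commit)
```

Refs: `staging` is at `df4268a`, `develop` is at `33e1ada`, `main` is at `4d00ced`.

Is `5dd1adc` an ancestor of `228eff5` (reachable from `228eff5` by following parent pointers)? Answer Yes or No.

Ancestors of 228eff5: {228eff5, 7968ca9, d5b05ac, ec9d886}.
5dd1adc is not in that set, so it is not an ancestor of 228eff5.

No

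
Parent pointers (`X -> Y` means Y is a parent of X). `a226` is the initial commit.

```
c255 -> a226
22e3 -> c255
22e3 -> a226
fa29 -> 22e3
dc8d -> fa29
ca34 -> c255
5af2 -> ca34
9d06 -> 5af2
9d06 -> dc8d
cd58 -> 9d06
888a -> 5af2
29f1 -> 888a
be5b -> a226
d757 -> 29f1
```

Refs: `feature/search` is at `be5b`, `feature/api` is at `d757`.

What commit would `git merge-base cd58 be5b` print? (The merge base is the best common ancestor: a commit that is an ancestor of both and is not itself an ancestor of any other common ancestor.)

Ancestors of cd58: {22e3, 5af2, 9d06, a226, c255, ca34, cd58, dc8d, fa29}.
Ancestors of be5b: {a226, be5b}.
Common ancestors: {a226}.
The only common ancestor is a226, so it is the merge base.

a226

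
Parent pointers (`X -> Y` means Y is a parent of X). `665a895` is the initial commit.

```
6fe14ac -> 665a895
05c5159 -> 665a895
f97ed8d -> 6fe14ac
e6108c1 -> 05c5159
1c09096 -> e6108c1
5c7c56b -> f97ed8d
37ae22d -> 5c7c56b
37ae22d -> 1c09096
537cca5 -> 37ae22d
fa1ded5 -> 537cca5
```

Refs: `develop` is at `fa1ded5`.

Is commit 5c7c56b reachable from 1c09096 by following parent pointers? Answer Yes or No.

Ancestors of 1c09096: {05c5159, 1c09096, 665a895, e6108c1}.
5c7c56b is not in that set, so it is not an ancestor of 1c09096.

No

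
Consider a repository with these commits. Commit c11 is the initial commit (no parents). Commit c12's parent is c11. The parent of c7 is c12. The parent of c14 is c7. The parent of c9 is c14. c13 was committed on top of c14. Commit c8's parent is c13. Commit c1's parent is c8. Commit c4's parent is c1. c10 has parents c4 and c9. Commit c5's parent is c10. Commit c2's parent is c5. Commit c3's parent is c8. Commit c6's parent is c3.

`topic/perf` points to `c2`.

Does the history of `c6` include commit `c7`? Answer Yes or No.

Yes

Ancestors of c6 (commits reachable by following parents): {c11, c12, c13, c14, c3, c6, c7, c8}.
c7 is in that set, so it is an ancestor of c6.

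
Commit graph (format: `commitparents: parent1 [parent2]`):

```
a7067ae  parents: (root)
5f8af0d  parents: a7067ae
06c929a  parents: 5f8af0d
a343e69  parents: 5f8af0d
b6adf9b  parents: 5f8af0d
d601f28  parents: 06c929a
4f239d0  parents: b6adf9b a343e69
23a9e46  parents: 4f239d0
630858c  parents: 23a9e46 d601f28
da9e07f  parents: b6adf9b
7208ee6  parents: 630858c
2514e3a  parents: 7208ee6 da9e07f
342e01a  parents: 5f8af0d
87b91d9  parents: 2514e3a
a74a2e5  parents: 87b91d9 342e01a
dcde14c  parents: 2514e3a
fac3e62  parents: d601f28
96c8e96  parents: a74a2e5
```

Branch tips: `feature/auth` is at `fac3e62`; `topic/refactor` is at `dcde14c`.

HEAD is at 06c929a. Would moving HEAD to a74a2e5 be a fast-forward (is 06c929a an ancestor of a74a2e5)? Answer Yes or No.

Yes

A fast-forward from 06c929a to a74a2e5 is possible iff 06c929a is an ancestor of a74a2e5.
Ancestors of a74a2e5: {06c929a, 23a9e46, 2514e3a, 342e01a, 4f239d0, 5f8af0d, 630858c, 7208ee6, 87b91d9, a343e69, a7067ae, a74a2e5, b6adf9b, d601f28, da9e07f}.
06c929a is among them, so fast-forward is possible.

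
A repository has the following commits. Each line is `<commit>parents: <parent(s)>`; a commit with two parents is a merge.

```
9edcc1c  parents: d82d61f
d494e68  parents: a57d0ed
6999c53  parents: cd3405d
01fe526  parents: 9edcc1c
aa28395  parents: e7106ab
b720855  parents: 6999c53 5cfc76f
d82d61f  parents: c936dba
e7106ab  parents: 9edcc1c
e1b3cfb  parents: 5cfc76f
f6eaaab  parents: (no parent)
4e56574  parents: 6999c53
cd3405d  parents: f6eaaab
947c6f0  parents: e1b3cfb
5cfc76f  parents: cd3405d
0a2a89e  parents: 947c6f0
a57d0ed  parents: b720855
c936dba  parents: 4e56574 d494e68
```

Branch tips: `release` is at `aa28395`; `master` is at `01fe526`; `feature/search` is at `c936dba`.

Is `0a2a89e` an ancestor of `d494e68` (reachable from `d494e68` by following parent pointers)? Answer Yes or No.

No

Ancestors of d494e68: {5cfc76f, 6999c53, a57d0ed, b720855, cd3405d, d494e68, f6eaaab}.
0a2a89e is not in that set, so it is not an ancestor of d494e68.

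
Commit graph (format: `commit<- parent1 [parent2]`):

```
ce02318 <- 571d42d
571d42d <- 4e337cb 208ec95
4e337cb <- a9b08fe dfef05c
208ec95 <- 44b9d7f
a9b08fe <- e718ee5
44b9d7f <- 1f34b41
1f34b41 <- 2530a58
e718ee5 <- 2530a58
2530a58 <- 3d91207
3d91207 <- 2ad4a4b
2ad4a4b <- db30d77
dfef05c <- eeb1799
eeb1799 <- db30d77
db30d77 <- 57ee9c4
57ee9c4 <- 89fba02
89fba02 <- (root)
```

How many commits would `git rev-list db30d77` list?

3

Walking parent pointers from db30d77: reachable set = {57ee9c4, 89fba02, db30d77}.
That is 3 commits.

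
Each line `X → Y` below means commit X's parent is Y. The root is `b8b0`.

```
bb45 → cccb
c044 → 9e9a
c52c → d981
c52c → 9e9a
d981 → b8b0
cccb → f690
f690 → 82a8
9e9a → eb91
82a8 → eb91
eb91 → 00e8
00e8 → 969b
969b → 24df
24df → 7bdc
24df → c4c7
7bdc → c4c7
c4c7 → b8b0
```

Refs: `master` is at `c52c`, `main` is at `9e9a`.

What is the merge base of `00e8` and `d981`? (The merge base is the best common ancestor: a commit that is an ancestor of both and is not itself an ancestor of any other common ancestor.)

Ancestors of 00e8: {00e8, 24df, 7bdc, 969b, b8b0, c4c7}.
Ancestors of d981: {b8b0, d981}.
Common ancestors: {b8b0}.
The only common ancestor is b8b0, so it is the merge base.

b8b0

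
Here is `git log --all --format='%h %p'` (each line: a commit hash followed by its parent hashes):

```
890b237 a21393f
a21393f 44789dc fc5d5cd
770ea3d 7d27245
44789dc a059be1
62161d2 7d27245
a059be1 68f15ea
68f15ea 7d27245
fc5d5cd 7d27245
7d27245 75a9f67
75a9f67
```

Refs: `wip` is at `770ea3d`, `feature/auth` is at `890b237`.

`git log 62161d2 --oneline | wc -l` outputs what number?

3

Walking parent pointers from 62161d2: reachable set = {62161d2, 75a9f67, 7d27245}.
That is 3 commits.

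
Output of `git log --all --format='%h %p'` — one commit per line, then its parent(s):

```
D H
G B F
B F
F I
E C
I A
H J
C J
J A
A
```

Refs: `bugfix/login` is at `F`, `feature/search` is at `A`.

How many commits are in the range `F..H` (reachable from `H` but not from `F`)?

2

Reachable from H: {A, H, J}.
Reachable from F: {A, F, I}.
In H's history but not F's: {H, J} — 2 commits.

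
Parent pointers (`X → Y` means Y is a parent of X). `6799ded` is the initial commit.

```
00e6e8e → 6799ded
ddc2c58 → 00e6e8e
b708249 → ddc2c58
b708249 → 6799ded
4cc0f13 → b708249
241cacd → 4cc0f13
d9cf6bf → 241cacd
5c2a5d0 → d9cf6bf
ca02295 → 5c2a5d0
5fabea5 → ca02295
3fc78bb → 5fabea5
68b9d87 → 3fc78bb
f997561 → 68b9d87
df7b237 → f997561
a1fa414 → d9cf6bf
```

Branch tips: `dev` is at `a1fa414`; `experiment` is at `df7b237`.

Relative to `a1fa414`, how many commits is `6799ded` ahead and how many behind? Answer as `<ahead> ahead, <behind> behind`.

Reachable from 6799ded: {6799ded}.
Reachable from a1fa414: {00e6e8e, 241cacd, 4cc0f13, 6799ded, a1fa414, b708249, d9cf6bf, ddc2c58}.
Only in 6799ded's history (ahead): {} — 0.
Only in a1fa414's history (behind): {00e6e8e, 241cacd, 4cc0f13, a1fa414, b708249, d9cf6bf, ddc2c58} — 7.

0 ahead, 7 behind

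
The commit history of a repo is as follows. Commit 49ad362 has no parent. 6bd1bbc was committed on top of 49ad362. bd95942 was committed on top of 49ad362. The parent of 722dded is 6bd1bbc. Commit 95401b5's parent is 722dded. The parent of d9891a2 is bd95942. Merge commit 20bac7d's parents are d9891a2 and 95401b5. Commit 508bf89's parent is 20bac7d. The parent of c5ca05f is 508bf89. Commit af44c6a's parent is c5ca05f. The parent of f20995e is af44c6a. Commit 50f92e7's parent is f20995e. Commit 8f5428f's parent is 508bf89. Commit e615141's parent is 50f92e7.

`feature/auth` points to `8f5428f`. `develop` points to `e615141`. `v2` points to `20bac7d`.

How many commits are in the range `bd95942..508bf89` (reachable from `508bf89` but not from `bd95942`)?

6

Reachable from 508bf89: {20bac7d, 49ad362, 508bf89, 6bd1bbc, 722dded, 95401b5, bd95942, d9891a2}.
Reachable from bd95942: {49ad362, bd95942}.
In 508bf89's history but not bd95942's: {20bac7d, 508bf89, 6bd1bbc, 722dded, 95401b5, d9891a2} — 6 commits.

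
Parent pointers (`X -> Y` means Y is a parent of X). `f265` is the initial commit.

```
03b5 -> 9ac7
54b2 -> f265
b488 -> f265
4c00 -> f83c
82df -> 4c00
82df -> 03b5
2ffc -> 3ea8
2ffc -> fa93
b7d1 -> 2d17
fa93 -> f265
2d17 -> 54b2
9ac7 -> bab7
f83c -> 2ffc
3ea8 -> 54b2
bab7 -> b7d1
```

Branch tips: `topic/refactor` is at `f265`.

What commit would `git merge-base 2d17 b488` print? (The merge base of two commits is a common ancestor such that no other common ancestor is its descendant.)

Ancestors of 2d17: {2d17, 54b2, f265}.
Ancestors of b488: {b488, f265}.
Common ancestors: {f265}.
The only common ancestor is f265, so it is the merge base.

f265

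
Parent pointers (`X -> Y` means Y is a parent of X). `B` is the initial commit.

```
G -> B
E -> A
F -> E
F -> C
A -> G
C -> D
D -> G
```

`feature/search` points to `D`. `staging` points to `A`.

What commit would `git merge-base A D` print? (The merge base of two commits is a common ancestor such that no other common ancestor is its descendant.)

Ancestors of A: {A, B, G}.
Ancestors of D: {B, D, G}.
Common ancestors: {B, G}.
Among these, G is not an ancestor of any other common ancestor — it is the merge base.

G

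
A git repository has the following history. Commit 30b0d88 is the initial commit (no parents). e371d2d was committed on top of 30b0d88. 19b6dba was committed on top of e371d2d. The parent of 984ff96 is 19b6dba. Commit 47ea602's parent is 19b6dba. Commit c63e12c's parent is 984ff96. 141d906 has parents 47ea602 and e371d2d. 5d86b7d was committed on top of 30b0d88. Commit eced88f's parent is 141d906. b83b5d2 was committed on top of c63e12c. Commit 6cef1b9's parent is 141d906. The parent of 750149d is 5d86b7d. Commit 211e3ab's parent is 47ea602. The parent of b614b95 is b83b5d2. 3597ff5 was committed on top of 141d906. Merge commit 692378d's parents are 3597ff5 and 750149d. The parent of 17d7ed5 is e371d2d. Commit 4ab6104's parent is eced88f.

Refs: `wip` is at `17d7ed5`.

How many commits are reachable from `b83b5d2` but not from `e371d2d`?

4

Reachable from b83b5d2: {19b6dba, 30b0d88, 984ff96, b83b5d2, c63e12c, e371d2d}.
Reachable from e371d2d: {30b0d88, e371d2d}.
In b83b5d2's history but not e371d2d's: {19b6dba, 984ff96, b83b5d2, c63e12c} — 4 commits.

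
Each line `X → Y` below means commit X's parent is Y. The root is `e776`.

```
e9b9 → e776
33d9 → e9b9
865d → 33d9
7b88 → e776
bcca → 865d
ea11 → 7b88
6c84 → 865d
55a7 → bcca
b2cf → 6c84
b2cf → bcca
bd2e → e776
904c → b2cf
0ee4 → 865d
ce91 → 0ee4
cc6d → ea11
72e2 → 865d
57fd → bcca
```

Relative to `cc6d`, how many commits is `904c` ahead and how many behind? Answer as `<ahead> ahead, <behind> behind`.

7 ahead, 3 behind

Reachable from 904c: {33d9, 6c84, 865d, 904c, b2cf, bcca, e776, e9b9}.
Reachable from cc6d: {7b88, cc6d, e776, ea11}.
Only in 904c's history (ahead): {33d9, 6c84, 865d, 904c, b2cf, bcca, e9b9} — 7.
Only in cc6d's history (behind): {7b88, cc6d, ea11} — 3.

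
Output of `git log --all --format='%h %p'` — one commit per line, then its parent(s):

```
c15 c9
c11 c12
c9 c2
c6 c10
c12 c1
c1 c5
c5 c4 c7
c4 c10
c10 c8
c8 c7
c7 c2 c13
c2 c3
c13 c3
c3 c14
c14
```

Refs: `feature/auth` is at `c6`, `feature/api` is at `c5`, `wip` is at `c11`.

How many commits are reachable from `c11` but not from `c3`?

10

Reachable from c11: {c1, c10, c11, c12, c13, c14, c2, c3, c4, c5, c7, c8}.
Reachable from c3: {c14, c3}.
In c11's history but not c3's: {c1, c10, c11, c12, c13, c2, c4, c5, c7, c8} — 10 commits.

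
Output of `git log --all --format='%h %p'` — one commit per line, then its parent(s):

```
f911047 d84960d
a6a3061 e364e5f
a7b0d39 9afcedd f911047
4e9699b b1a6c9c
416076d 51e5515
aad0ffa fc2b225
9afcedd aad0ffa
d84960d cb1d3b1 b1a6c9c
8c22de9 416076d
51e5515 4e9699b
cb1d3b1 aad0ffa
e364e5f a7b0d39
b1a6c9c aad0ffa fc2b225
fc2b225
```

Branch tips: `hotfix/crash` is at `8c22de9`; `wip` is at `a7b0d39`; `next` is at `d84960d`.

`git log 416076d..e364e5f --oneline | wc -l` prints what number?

6

Reachable from e364e5f: {9afcedd, a7b0d39, aad0ffa, b1a6c9c, cb1d3b1, d84960d, e364e5f, f911047, fc2b225}.
Reachable from 416076d: {416076d, 4e9699b, 51e5515, aad0ffa, b1a6c9c, fc2b225}.
In e364e5f's history but not 416076d's: {9afcedd, a7b0d39, cb1d3b1, d84960d, e364e5f, f911047} — 6 commits.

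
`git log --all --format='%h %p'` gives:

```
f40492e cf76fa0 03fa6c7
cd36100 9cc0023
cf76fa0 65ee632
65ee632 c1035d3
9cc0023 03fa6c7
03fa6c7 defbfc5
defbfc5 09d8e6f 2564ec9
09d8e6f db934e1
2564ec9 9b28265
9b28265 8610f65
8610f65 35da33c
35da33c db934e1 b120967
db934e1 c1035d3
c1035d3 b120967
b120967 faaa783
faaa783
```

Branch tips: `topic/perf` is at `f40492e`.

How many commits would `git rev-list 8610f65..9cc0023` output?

Reachable from 9cc0023: {03fa6c7, 09d8e6f, 2564ec9, 35da33c, 8610f65, 9b28265, 9cc0023, b120967, c1035d3, db934e1, defbfc5, faaa783}.
Reachable from 8610f65: {35da33c, 8610f65, b120967, c1035d3, db934e1, faaa783}.
In 9cc0023's history but not 8610f65's: {03fa6c7, 09d8e6f, 2564ec9, 9b28265, 9cc0023, defbfc5} — 6 commits.

6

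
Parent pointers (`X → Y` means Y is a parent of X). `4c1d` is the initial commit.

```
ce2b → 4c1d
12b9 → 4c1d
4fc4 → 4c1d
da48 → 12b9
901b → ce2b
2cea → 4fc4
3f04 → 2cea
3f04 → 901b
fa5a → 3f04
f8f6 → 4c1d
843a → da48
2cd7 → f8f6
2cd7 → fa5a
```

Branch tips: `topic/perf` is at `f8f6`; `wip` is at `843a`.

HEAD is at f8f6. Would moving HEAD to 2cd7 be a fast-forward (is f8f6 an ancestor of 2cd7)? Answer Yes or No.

Yes

A fast-forward from f8f6 to 2cd7 is possible iff f8f6 is an ancestor of 2cd7.
Ancestors of 2cd7: {2cd7, 2cea, 3f04, 4c1d, 4fc4, 901b, ce2b, f8f6, fa5a}.
f8f6 is among them, so fast-forward is possible.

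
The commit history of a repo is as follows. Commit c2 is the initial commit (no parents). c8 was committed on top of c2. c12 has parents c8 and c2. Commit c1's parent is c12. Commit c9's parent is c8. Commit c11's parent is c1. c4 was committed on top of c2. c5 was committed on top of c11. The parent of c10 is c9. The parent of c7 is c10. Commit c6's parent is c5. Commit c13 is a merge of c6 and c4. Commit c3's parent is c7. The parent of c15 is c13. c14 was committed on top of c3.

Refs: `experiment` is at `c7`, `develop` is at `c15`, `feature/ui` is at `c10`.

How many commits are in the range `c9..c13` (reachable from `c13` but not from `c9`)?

7

Reachable from c13: {c1, c11, c12, c13, c2, c4, c5, c6, c8}.
Reachable from c9: {c2, c8, c9}.
In c13's history but not c9's: {c1, c11, c12, c13, c4, c5, c6} — 7 commits.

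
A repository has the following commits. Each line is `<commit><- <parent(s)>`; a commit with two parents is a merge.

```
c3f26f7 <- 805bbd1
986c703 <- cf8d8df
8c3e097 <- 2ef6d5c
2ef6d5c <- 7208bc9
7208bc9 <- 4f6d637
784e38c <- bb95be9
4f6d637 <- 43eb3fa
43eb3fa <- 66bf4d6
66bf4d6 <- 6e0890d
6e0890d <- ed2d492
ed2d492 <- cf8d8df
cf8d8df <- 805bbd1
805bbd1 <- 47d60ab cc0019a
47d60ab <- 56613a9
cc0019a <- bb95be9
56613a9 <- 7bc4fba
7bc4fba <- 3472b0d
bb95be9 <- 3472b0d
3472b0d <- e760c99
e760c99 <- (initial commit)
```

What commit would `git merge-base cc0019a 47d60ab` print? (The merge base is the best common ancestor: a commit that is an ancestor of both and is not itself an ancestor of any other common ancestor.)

Ancestors of cc0019a: {3472b0d, bb95be9, cc0019a, e760c99}.
Ancestors of 47d60ab: {3472b0d, 47d60ab, 56613a9, 7bc4fba, e760c99}.
Common ancestors: {3472b0d, e760c99}.
Among these, 3472b0d is not an ancestor of any other common ancestor — it is the merge base.

3472b0d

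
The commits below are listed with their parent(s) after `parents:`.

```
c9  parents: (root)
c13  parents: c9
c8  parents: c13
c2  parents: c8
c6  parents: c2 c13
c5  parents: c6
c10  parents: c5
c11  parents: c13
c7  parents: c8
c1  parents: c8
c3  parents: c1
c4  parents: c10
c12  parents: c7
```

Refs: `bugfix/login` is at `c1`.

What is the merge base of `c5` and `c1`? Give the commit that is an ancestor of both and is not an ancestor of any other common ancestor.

c8

Ancestors of c5: {c13, c2, c5, c6, c8, c9}.
Ancestors of c1: {c1, c13, c8, c9}.
Common ancestors: {c13, c8, c9}.
Among these, c8 is not an ancestor of any other common ancestor — it is the merge base.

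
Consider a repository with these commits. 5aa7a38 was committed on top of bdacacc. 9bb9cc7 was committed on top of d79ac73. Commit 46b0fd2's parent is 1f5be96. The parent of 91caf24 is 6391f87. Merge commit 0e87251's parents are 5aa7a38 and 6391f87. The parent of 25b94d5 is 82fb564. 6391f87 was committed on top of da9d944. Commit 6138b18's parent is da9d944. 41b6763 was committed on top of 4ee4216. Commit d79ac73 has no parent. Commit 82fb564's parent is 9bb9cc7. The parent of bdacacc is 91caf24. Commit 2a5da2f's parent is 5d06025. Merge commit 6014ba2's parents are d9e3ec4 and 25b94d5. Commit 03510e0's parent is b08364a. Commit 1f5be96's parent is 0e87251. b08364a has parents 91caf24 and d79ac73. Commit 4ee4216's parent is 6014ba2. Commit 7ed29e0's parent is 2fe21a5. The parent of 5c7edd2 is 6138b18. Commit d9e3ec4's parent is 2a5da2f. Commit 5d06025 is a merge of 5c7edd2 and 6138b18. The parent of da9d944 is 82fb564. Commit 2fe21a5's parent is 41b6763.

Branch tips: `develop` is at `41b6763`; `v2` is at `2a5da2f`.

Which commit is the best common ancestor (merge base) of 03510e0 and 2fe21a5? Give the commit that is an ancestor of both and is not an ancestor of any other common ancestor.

da9d944

Ancestors of 03510e0: {03510e0, 6391f87, 82fb564, 91caf24, 9bb9cc7, b08364a, d79ac73, da9d944}.
Ancestors of 2fe21a5: {25b94d5, 2a5da2f, 2fe21a5, 41b6763, 4ee4216, 5c7edd2, 5d06025, 6014ba2, 6138b18, 82fb564, 9bb9cc7, d79ac73, d9e3ec4, da9d944}.
Common ancestors: {82fb564, 9bb9cc7, d79ac73, da9d944}.
Among these, da9d944 is not an ancestor of any other common ancestor — it is the merge base.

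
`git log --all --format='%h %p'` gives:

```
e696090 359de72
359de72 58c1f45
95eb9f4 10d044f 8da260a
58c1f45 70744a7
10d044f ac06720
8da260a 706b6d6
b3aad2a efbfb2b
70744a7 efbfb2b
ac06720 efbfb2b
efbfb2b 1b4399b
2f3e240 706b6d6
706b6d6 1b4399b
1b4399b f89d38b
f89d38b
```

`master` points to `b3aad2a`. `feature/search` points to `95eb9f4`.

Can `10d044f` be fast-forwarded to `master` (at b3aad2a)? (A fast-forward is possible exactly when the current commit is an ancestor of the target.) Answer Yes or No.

No

A fast-forward from 10d044f to b3aad2a is possible iff 10d044f is an ancestor of b3aad2a.
Ancestors of b3aad2a: {1b4399b, b3aad2a, efbfb2b, f89d38b}.
10d044f is not among them, so fast-forward is not possible.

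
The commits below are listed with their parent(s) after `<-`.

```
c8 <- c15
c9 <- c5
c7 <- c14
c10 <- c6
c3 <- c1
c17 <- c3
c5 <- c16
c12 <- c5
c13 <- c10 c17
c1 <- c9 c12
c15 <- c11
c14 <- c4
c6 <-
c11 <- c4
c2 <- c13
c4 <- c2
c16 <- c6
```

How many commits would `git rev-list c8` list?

15

Walking parent pointers from c8: reachable set = {c1, c10, c11, c12, c13, c15, c16, c17, c2, c3, c4, c5, c6, c8, c9}.
That is 15 commits.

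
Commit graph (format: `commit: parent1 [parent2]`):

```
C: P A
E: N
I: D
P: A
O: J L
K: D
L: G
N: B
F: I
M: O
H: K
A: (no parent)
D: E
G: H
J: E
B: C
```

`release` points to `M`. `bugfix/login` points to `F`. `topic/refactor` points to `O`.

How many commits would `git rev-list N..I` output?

Reachable from I: {A, B, C, D, E, I, N, P}.
Reachable from N: {A, B, C, N, P}.
In I's history but not N's: {D, E, I} — 3 commits.

3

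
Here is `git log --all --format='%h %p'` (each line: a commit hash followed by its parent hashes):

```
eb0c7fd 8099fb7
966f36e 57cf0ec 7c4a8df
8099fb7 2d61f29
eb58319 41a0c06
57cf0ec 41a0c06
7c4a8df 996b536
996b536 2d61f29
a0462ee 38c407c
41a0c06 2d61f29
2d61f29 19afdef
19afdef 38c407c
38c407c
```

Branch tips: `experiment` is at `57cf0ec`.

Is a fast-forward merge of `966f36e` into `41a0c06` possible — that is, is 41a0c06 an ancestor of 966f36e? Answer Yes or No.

A fast-forward from 41a0c06 to 966f36e is possible iff 41a0c06 is an ancestor of 966f36e.
Ancestors of 966f36e: {19afdef, 2d61f29, 38c407c, 41a0c06, 57cf0ec, 7c4a8df, 966f36e, 996b536}.
41a0c06 is among them, so fast-forward is possible.

Yes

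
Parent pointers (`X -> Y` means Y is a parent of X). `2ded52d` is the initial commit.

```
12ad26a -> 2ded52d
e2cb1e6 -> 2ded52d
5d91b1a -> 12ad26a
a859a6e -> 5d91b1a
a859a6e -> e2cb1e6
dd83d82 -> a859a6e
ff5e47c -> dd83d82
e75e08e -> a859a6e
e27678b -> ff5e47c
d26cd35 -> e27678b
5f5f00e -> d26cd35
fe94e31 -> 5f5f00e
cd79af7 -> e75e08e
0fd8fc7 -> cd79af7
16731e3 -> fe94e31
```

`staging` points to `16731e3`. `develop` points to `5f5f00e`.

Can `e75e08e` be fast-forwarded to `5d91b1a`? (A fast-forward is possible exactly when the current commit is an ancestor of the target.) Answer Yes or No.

A fast-forward from e75e08e to 5d91b1a is possible iff e75e08e is an ancestor of 5d91b1a.
Ancestors of 5d91b1a: {12ad26a, 2ded52d, 5d91b1a}.
e75e08e is not among them, so fast-forward is not possible.

No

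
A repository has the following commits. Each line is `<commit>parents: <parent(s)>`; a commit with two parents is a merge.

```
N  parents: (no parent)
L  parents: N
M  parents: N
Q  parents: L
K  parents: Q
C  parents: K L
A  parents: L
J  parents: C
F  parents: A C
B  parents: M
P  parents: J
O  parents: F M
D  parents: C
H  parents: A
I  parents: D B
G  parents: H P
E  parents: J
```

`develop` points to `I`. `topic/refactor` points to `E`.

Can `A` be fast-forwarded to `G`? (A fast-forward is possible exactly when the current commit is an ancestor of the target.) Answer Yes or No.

Yes

A fast-forward from A to G is possible iff A is an ancestor of G.
Ancestors of G: {A, C, G, H, J, K, L, N, P, Q}.
A is among them, so fast-forward is possible.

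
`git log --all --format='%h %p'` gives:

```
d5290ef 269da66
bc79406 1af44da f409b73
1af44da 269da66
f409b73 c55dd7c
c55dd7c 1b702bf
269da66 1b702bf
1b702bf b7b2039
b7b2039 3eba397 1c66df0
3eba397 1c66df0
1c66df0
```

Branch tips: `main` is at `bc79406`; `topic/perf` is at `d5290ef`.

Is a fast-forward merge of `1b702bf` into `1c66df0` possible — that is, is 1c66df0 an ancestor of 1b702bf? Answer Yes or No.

Yes

A fast-forward from 1c66df0 to 1b702bf is possible iff 1c66df0 is an ancestor of 1b702bf.
Ancestors of 1b702bf: {1b702bf, 1c66df0, 3eba397, b7b2039}.
1c66df0 is among them, so fast-forward is possible.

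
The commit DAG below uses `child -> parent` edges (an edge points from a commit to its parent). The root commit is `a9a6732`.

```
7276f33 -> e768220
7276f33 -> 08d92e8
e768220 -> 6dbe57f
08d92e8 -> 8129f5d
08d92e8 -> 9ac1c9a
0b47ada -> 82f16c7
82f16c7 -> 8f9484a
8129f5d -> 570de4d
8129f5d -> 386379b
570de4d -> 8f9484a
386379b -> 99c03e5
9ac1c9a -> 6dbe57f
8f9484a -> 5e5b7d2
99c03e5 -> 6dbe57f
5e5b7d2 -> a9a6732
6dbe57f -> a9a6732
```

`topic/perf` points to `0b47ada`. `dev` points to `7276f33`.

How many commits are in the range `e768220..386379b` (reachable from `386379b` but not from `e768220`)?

2

Reachable from 386379b: {386379b, 6dbe57f, 99c03e5, a9a6732}.
Reachable from e768220: {6dbe57f, a9a6732, e768220}.
In 386379b's history but not e768220's: {386379b, 99c03e5} — 2 commits.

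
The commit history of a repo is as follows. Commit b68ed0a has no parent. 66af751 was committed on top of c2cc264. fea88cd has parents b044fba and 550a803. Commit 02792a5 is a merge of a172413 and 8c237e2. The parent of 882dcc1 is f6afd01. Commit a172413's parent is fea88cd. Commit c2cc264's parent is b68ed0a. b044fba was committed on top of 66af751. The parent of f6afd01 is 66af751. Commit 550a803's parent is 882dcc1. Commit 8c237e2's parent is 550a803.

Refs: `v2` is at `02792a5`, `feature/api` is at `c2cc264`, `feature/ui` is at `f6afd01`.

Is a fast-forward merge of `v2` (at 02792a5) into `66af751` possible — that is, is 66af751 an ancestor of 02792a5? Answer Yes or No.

Yes

A fast-forward from 66af751 to 02792a5 is possible iff 66af751 is an ancestor of 02792a5.
Ancestors of 02792a5: {02792a5, 550a803, 66af751, 882dcc1, 8c237e2, a172413, b044fba, b68ed0a, c2cc264, f6afd01, fea88cd}.
66af751 is among them, so fast-forward is possible.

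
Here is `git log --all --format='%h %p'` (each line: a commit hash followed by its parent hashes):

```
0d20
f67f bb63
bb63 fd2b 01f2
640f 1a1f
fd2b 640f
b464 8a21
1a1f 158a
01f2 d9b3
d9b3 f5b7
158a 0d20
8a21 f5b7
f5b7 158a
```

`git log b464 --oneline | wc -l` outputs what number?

5

Walking parent pointers from b464: reachable set = {0d20, 158a, 8a21, b464, f5b7}.
That is 5 commits.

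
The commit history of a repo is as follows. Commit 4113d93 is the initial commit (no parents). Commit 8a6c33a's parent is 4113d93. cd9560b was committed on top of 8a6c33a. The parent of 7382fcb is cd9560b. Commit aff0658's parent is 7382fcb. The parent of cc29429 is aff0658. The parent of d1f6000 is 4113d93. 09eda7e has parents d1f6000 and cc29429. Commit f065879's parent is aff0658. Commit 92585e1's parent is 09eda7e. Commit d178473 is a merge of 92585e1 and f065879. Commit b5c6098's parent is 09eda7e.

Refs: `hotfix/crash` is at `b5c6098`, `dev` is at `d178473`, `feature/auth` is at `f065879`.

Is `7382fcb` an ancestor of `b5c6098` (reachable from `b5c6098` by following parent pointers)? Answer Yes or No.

Yes

Ancestors of b5c6098 (commits reachable by following parents): {09eda7e, 4113d93, 7382fcb, 8a6c33a, aff0658, b5c6098, cc29429, cd9560b, d1f6000}.
7382fcb is in that set, so it is an ancestor of b5c6098.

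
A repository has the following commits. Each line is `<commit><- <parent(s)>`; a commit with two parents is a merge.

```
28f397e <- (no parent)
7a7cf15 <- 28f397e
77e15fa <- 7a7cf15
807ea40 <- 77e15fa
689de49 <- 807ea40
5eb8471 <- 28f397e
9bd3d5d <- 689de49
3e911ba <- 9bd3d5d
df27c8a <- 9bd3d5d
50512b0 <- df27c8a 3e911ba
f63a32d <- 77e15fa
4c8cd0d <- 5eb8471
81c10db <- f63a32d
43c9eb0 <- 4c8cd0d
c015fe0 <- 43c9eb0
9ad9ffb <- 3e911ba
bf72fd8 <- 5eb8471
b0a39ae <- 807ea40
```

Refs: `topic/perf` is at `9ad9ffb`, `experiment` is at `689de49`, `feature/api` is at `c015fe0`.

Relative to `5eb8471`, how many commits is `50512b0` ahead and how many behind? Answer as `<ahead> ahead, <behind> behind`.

Reachable from 50512b0: {28f397e, 3e911ba, 50512b0, 689de49, 77e15fa, 7a7cf15, 807ea40, 9bd3d5d, df27c8a}.
Reachable from 5eb8471: {28f397e, 5eb8471}.
Only in 50512b0's history (ahead): {3e911ba, 50512b0, 689de49, 77e15fa, 7a7cf15, 807ea40, 9bd3d5d, df27c8a} — 8.
Only in 5eb8471's history (behind): {5eb8471} — 1.

8 ahead, 1 behind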